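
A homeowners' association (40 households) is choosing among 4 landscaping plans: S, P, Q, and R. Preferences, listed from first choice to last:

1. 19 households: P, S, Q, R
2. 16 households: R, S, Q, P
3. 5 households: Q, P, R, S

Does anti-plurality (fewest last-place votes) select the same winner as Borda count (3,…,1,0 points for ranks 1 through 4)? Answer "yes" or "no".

Anti-plurality — last-place votes: S 5, P 16, Q 0, R 19. Winner: Q.
Borda — scores: S 70, P 67, Q 50, R 53. Winner: S.
The two methods disagree.

no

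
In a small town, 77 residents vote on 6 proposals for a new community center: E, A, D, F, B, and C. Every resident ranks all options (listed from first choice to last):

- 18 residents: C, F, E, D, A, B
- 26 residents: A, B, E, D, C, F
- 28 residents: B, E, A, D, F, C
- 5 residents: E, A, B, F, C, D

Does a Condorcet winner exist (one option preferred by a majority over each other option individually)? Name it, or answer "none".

none

Checking pairwise contests:
B beats E 54–23.
E beats A 51–26.
E beats D 77–0.
E beats F 59–18.
A beats B 49–28.
E beats C 59–18.
Every option loses at least one head-to-head, so there is no Condorcet winner.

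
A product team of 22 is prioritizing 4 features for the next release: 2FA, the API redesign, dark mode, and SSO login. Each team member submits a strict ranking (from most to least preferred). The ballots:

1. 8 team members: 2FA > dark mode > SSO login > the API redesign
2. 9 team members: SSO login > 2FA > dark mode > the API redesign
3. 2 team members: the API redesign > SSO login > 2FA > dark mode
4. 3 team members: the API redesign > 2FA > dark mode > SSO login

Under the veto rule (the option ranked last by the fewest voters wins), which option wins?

Last-place votes: 2FA 0, the API redesign 17, dark mode 2, SSO login 3.
2FA is ranked last by the fewest voters, so 2FA wins.

2FA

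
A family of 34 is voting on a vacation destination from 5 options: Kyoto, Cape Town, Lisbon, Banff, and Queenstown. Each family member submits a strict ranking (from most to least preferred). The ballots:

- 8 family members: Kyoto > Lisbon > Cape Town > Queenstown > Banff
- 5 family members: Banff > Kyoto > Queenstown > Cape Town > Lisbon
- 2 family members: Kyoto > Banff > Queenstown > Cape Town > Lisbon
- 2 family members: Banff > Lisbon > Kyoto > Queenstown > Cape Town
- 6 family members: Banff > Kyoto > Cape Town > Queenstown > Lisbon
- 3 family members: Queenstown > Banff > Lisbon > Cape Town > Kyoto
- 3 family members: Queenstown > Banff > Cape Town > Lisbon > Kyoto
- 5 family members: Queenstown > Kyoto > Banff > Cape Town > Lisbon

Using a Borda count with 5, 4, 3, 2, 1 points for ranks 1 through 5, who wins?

Kyoto

Kyoto: 8·5 + 5·4 + 2·5 + 2·3 + 6·4 + 3·1 + 3·1 + 5·4 = 126
Cape Town: 8·3 + 5·2 + 2·2 + 2·1 + 6·3 + 3·2 + 3·3 + 5·2 = 83
Lisbon: 8·4 + 5·1 + 2·1 + 2·4 + 6·1 + 3·3 + 3·2 + 5·1 = 73
Banff: 8·1 + 5·5 + 2·4 + 2·5 + 6·5 + 3·4 + 3·4 + 5·3 = 120
Queenstown: 8·2 + 5·3 + 2·3 + 2·2 + 6·2 + 3·5 + 3·5 + 5·5 = 108
Kyoto has the highest Borda score (126).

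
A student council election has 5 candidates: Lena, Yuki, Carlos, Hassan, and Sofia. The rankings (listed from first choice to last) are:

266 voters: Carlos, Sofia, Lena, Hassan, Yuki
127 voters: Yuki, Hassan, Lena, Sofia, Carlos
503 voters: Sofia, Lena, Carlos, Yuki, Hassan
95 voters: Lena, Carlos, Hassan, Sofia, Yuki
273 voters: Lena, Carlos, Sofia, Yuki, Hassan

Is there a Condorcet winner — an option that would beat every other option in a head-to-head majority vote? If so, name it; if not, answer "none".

none

Checking pairwise contests:
Sofia beats Lena 769–495.
Lena beats Yuki 1137–127.
Lena beats Carlos 998–266.
Lena beats Hassan 1137–127.
Carlos beats Sofia 634–630.
Every option loses at least one head-to-head, so there is no Condorcet winner.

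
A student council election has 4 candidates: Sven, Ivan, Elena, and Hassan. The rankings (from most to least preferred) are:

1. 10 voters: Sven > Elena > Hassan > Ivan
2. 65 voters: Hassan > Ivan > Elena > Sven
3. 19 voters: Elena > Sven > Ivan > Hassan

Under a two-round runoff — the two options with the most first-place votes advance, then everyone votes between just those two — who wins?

Round 1 first-place votes: Sven 10, Ivan 0, Elena 19, Hassan 65.
Hassan and Elena advance.
Runoff: Hassan is preferred to Elena by 65 voters; Elena by 29.
Hassan wins the runoff.

Hassan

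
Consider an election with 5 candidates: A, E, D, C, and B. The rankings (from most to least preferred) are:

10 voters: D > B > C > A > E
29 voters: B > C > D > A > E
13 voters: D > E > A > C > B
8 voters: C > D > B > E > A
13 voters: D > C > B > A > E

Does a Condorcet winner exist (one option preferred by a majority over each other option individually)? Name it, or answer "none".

Checking pairwise contests:
D beats A 73–0.
A beats E 52–21.
C beats D 37–36.
B beats C 39–34.
D beats B 44–29.
Every option loses at least one head-to-head, so there is no Condorcet winner.

none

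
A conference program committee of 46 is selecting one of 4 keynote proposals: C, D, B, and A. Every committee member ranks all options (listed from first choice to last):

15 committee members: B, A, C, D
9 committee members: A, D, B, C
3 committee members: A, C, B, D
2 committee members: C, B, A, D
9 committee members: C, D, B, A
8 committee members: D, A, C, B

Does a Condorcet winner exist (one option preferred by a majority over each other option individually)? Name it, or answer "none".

none

Checking pairwise contests:
B beats C 24–22.
C beats D 29–17.
D beats B 26–20.
B beats A 26–20.
Every option loses at least one head-to-head, so there is no Condorcet winner.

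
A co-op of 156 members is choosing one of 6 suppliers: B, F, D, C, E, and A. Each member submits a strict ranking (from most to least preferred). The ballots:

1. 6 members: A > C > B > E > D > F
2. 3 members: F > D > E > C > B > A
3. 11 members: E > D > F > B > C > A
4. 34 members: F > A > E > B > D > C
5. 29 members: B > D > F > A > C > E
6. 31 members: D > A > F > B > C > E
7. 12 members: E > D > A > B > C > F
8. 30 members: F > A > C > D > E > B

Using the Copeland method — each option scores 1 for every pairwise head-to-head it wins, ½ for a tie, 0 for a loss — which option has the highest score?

B: beats C; loses to F, D, E, and A → score 1.
F: beats B, C, E, and A; loses to D → score 4.
D: beats B, F, C, E, and A → score 5.
C: beats E; loses to B, F, D, and A → score 1.
E: beats B; loses to F, D, C, and A → score 1.
A: beats B, C, and E; loses to F and D → score 3.
D has the best pairwise record.

D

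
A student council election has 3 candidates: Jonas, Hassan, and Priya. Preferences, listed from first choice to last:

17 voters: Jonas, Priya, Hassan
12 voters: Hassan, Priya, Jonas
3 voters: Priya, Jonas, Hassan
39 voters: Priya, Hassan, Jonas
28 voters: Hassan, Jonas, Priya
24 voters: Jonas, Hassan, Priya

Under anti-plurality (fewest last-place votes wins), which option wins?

Last-place votes: Jonas 51, Hassan 20, Priya 52.
Hassan is ranked last by the fewest voters, so Hassan wins.

Hassan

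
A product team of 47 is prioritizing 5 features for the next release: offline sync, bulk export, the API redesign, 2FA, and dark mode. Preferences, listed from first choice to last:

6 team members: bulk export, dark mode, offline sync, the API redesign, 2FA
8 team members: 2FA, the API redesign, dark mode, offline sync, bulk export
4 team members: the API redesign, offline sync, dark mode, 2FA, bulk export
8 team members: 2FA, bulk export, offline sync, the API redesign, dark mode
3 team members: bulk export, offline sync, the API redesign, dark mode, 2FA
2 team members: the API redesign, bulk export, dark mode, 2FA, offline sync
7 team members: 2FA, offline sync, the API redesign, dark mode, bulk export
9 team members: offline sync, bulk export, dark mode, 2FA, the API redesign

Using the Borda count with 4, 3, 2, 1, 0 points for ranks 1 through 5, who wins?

offline sync: 6·2 + 8·1 + 4·3 + 8·2 + 3·3 + 2·0 + 7·3 + 9·4 = 114
bulk export: 6·4 + 8·0 + 4·0 + 8·3 + 3·4 + 2·3 + 7·0 + 9·3 = 93
the API redesign: 6·1 + 8·3 + 4·4 + 8·1 + 3·2 + 2·4 + 7·2 + 9·0 = 82
2FA: 6·0 + 8·4 + 4·1 + 8·4 + 3·0 + 2·1 + 7·4 + 9·1 = 107
dark mode: 6·3 + 8·2 + 4·2 + 8·0 + 3·1 + 2·2 + 7·1 + 9·2 = 74
offline sync has the highest Borda score (114).

offline sync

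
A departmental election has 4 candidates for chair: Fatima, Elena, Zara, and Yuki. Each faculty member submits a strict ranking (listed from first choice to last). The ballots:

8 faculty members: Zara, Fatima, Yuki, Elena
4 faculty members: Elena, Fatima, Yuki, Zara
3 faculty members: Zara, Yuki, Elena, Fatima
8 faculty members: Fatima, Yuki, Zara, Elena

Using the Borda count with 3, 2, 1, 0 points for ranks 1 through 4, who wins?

Fatima: 8·2 + 4·2 + 3·0 + 8·3 = 48
Elena: 8·0 + 4·3 + 3·1 + 8·0 = 15
Zara: 8·3 + 4·0 + 3·3 + 8·1 = 41
Yuki: 8·1 + 4·1 + 3·2 + 8·2 = 34
Fatima has the highest Borda score (48).

Fatima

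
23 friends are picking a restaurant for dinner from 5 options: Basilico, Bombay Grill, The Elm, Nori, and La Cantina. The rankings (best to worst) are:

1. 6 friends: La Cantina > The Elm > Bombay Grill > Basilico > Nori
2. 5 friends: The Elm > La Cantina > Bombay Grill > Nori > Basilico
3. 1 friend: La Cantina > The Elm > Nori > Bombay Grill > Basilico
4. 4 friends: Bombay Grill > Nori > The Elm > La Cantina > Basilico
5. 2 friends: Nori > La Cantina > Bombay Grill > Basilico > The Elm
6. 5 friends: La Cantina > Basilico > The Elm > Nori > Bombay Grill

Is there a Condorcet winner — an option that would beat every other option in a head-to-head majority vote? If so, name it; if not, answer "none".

La Cantina vs Basilico: 23–0 for La Cantina.
La Cantina vs Bombay Grill: 19–4 for La Cantina.
La Cantina vs The Elm: 14–9 for La Cantina.
La Cantina vs Nori: 17–6 for La Cantina.
La Cantina beats every other option head-to-head.

La Cantina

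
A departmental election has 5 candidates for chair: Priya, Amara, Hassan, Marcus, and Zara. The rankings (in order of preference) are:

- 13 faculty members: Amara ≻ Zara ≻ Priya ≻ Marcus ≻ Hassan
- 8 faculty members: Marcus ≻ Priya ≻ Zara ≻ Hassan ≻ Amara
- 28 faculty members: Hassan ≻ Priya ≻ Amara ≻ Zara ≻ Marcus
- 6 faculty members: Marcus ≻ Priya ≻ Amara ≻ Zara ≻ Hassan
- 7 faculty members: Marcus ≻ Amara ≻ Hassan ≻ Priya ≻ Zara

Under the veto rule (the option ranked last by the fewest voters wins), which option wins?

Priya

Last-place votes: Priya 0, Amara 8, Hassan 19, Marcus 28, Zara 7.
Priya is ranked last by the fewest voters, so Priya wins.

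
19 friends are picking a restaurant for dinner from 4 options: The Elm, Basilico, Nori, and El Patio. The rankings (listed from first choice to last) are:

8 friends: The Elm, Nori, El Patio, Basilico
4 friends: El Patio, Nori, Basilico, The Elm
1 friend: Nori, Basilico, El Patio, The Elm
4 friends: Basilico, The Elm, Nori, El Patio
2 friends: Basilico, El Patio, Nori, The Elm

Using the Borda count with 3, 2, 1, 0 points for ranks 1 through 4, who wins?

The Elm: 8·3 + 4·0 + 1·0 + 4·2 + 2·0 = 32
Basilico: 8·0 + 4·1 + 1·2 + 4·3 + 2·3 = 24
Nori: 8·2 + 4·2 + 1·3 + 4·1 + 2·1 = 33
El Patio: 8·1 + 4·3 + 1·1 + 4·0 + 2·2 = 25
Nori has the highest Borda score (33).

Nori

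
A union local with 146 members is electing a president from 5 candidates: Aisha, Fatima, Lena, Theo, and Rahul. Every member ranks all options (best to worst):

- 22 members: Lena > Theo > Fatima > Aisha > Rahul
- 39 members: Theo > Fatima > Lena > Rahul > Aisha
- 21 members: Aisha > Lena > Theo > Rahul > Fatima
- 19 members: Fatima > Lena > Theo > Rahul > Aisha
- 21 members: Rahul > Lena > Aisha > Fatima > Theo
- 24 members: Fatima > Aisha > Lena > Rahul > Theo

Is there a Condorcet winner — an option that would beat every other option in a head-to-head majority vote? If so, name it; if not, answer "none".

none

Checking pairwise contests:
Fatima beats Aisha 104–42.
Theo beats Fatima 82–64.
Fatima beats Lena 82–64.
Lena beats Theo 107–39.
Fatima beats Rahul 104–42.
Every option loses at least one head-to-head, so there is no Condorcet winner.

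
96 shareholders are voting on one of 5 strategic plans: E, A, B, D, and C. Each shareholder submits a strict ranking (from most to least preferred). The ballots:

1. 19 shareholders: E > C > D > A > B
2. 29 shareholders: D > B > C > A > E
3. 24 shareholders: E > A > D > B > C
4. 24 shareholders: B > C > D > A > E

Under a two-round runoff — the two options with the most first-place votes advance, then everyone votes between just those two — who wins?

Round 1 first-place votes: E 43, A 0, B 24, D 29, C 0.
E and D advance.
Runoff: E is preferred to D by 43 voters; D by 53.
D wins the runoff.

D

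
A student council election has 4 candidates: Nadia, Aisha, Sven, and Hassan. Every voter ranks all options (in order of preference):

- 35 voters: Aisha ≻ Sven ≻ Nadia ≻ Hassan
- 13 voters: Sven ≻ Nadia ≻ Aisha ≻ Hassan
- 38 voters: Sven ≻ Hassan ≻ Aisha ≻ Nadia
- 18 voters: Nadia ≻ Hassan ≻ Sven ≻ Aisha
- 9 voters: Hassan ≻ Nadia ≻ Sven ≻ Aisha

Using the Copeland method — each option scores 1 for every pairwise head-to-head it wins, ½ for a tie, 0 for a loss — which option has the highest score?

Nadia: beats Hassan; loses to Aisha and Sven → score 1.
Aisha: beats Nadia; loses to Sven and Hassan → score 1.
Sven: beats Nadia, Aisha, and Hassan → score 3.
Hassan: beats Aisha; loses to Nadia and Sven → score 1.
Sven has the best pairwise record.

Sven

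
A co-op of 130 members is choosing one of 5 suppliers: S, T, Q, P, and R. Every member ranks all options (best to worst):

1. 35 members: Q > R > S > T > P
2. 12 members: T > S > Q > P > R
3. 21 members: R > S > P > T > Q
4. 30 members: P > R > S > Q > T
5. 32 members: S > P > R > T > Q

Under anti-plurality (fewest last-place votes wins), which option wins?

S

Last-place votes: S 0, T 30, Q 53, P 35, R 12.
S is ranked last by the fewest voters, so S wins.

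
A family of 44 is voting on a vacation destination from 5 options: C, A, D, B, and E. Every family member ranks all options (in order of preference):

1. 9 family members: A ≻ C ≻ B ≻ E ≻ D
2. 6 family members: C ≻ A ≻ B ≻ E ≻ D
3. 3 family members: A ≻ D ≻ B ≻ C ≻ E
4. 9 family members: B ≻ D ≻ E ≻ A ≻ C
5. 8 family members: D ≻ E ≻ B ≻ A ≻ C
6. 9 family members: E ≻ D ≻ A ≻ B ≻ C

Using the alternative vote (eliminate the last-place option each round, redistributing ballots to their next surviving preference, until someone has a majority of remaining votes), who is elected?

E

Round 1: C 6, A 12, D 8, B 9, E 9. Eliminate C.
Round 2: A 18, D 8, B 9, E 9. Eliminate D.
Round 3: A 18, B 9, E 17. Eliminate B.
Round 4: A 18, E 26. E has a majority.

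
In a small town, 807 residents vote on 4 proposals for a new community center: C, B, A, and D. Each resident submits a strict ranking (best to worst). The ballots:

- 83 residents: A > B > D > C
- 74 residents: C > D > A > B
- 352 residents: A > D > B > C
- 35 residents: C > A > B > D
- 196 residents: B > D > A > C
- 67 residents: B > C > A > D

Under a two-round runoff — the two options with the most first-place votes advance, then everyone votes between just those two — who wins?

Round 1 first-place votes: C 109, B 263, A 435, D 0.
A and B advance.
Runoff: A is preferred to B by 544 voters; B by 263.
A wins the runoff.

A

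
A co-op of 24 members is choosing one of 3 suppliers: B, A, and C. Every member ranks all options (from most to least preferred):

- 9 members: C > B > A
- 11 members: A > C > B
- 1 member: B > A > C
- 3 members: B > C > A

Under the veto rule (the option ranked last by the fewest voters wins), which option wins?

C

Last-place votes: B 11, A 12, C 1.
C is ranked last by the fewest voters, so C wins.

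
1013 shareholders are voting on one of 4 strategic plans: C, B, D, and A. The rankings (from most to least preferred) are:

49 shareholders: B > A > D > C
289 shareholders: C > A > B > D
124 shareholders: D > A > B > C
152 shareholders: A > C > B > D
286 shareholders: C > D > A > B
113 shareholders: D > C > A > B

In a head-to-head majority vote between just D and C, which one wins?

Voters preferring D to C: 286; preferring C to D: 727.
C wins the head-to-head.

C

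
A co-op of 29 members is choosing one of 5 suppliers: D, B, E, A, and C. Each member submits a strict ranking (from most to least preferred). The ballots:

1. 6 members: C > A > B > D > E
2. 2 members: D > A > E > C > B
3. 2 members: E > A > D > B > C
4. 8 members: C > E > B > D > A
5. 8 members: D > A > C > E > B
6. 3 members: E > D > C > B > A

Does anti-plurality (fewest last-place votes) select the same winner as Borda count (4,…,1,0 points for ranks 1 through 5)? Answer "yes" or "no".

no

Anti-plurality — last-place votes: D 0, B 10, E 6, A 11, C 2. Winner: D.
Borda — scores: D 67, B 33, E 56, A 54, C 80. Winner: C.
The two methods disagree.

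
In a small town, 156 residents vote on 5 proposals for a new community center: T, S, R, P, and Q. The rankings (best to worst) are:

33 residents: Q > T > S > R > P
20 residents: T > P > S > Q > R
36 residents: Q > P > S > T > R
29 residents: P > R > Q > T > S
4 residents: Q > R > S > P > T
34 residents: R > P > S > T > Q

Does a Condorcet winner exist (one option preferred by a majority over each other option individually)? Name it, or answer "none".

P vs T: 103–53 for P.
P vs S: 119–37 for P.
P vs R: 85–71 for P.
P vs Q: 83–73 for P.
P beats every other option head-to-head.

P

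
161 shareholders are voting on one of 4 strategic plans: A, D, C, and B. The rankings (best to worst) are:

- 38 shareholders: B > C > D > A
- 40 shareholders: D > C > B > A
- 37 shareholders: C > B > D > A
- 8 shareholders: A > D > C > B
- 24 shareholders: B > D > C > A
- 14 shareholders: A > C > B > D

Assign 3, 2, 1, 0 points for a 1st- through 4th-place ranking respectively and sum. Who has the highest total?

A: 38·0 + 40·0 + 37·0 + 8·3 + 24·0 + 14·3 = 66
D: 38·1 + 40·3 + 37·1 + 8·2 + 24·2 + 14·0 = 259
C: 38·2 + 40·2 + 37·3 + 8·1 + 24·1 + 14·2 = 327
B: 38·3 + 40·1 + 37·2 + 8·0 + 24·3 + 14·1 = 314
C has the highest Borda score (327).

C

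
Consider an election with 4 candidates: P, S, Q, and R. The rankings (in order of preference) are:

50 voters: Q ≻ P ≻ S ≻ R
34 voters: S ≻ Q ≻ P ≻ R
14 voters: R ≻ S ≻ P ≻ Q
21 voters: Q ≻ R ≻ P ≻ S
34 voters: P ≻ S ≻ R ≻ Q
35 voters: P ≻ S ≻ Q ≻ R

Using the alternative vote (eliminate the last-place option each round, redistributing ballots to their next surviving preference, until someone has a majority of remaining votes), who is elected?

Q

Round 1: P 69, S 34, Q 71, R 14. Eliminate R.
Round 2: P 69, S 48, Q 71. Eliminate S.
Round 3: P 83, Q 105. Q has a majority.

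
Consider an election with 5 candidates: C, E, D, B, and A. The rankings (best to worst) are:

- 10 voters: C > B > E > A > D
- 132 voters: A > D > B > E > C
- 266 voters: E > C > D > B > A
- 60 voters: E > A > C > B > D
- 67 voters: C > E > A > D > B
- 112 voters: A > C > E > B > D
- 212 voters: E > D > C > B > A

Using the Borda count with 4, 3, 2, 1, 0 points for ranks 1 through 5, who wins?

E

C: 10·4 + 132·0 + 266·3 + 60·2 + 67·4 + 112·3 + 212·2 = 1986
E: 10·2 + 132·1 + 266·4 + 60·4 + 67·3 + 112·2 + 212·4 = 2729
D: 10·0 + 132·3 + 266·2 + 60·0 + 67·1 + 112·0 + 212·3 = 1631
B: 10·3 + 132·2 + 266·1 + 60·1 + 67·0 + 112·1 + 212·1 = 944
A: 10·1 + 132·4 + 266·0 + 60·3 + 67·2 + 112·4 + 212·0 = 1300
E has the highest Borda score (2729).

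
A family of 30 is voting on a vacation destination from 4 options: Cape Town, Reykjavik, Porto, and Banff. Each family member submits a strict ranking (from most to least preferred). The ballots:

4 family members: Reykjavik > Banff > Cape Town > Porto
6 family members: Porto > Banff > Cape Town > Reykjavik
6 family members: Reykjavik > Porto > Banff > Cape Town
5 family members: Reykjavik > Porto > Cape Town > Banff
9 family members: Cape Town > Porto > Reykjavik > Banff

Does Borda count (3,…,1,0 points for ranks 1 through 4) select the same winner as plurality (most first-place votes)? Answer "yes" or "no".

Borda — scores: Cape Town 42, Reykjavik 54, Porto 58, Banff 26. Winner: Porto.
Plurality — first-place votes: Cape Town 9, Reykjavik 15, Porto 6, Banff 0. Winner: Reykjavik.
The two methods disagree.

no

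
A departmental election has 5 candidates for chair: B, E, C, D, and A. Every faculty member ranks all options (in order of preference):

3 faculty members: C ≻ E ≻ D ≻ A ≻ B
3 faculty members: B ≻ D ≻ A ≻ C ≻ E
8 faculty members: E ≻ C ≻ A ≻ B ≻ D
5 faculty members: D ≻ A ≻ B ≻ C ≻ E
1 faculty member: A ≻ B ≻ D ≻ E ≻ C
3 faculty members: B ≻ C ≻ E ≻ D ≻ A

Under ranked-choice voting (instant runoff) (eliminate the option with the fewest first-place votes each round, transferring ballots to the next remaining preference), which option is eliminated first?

Round 1: B 6, E 8, C 3, D 5, A 1. Eliminate A.

A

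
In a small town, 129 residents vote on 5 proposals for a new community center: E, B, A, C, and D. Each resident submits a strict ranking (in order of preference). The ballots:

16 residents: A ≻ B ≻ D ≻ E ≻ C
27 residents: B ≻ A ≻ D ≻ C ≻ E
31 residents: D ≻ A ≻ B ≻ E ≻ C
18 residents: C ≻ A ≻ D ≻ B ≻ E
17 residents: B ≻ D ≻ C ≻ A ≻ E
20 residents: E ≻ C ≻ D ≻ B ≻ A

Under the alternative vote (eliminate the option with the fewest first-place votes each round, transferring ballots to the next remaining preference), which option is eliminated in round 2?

C

Round 1: E 20, B 44, A 16, C 18, D 31. Eliminate A.
Round 2: E 20, B 60, C 18, D 31. Eliminate C.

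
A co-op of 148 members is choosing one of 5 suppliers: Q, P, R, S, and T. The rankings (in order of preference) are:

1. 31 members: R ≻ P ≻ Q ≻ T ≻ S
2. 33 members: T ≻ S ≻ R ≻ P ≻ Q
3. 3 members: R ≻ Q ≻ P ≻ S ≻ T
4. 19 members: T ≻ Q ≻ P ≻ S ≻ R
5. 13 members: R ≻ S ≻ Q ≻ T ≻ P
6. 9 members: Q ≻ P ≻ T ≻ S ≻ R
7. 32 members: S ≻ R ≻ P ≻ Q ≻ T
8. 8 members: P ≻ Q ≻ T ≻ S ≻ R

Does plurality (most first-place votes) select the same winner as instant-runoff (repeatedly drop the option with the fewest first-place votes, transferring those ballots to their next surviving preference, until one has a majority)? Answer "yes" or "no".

no

Plurality — first-place votes: Q 9, P 8, R 47, S 32, T 52. Winner: T.
Instant-runoff — R1 Q 9, P 8, R 47, S 32, T 52 (P out); R2 Q 17, R 47, S 32, T 52 (Q out); R3 R 47, S 32, T 69 (S out); R4 R 79, T 69 (R winner). Winner: R.
The two methods disagree.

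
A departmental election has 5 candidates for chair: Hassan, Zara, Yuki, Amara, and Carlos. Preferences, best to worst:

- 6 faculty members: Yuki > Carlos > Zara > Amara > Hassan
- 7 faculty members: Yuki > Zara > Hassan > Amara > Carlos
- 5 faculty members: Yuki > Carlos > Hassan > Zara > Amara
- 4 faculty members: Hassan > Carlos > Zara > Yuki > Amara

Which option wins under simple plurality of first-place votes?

Yuki

First-place votes: Hassan 4, Zara 0, Yuki 18, Amara 0, Carlos 0.
Yuki has the most first-place votes.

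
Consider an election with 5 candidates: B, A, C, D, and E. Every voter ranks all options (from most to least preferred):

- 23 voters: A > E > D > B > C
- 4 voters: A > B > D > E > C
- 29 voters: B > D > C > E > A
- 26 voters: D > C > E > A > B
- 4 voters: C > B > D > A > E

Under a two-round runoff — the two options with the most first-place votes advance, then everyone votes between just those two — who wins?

Round 1 first-place votes: B 29, A 27, C 4, D 26, E 0.
B and A advance.
Runoff: B is preferred to A by 33 voters; A by 53.
A wins the runoff.

A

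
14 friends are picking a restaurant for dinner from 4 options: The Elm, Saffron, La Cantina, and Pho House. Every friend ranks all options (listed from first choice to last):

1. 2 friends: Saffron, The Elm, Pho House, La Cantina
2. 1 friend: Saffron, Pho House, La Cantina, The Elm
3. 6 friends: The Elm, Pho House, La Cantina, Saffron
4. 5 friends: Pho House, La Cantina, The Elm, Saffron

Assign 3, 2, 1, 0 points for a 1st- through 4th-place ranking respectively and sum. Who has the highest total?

The Elm: 2·2 + 1·0 + 6·3 + 5·1 = 27
Saffron: 2·3 + 1·3 + 6·0 + 5·0 = 9
La Cantina: 2·0 + 1·1 + 6·1 + 5·2 = 17
Pho House: 2·1 + 1·2 + 6·2 + 5·3 = 31
Pho House has the highest Borda score (31).

Pho House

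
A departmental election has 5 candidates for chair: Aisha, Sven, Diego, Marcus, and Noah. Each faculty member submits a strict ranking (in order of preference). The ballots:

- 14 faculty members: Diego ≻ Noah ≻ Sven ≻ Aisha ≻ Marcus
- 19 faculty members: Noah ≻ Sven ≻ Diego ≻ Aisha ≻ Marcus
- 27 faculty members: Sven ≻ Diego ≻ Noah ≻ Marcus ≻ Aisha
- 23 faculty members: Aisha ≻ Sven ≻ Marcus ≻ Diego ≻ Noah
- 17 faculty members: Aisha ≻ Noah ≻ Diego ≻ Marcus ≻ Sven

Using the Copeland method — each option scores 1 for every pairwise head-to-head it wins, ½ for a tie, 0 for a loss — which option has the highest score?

Sven

Aisha: beats Marcus; loses to Sven, Diego, and Noah → score 1.
Sven: beats Aisha, Diego, and Marcus; ties Noah → score 3.5.
Diego: beats Aisha, Marcus, and Noah; loses to Sven → score 3.
Marcus: loses to Aisha, Sven, Diego, and Noah → score 0.
Noah: beats Aisha and Marcus; ties Sven; loses to Diego → score 2.5.
Sven has the best pairwise record.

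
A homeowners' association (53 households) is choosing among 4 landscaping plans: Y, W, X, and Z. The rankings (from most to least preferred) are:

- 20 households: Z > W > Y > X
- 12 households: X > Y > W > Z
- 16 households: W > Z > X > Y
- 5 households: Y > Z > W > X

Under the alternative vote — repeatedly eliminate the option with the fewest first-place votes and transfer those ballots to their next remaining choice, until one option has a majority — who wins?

Round 1: Y 5, W 16, X 12, Z 20. Eliminate Y.
Round 2: W 16, X 12, Z 25. Eliminate X.
Round 3: W 28, Z 25. W has a majority.

W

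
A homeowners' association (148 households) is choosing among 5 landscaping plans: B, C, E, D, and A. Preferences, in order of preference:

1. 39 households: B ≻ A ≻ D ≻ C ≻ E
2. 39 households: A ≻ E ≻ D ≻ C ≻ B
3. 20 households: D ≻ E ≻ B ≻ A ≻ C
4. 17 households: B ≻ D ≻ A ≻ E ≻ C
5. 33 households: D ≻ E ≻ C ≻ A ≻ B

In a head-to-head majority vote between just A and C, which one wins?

A

Voters preferring A to C: 115; preferring C to A: 33.
A wins the head-to-head.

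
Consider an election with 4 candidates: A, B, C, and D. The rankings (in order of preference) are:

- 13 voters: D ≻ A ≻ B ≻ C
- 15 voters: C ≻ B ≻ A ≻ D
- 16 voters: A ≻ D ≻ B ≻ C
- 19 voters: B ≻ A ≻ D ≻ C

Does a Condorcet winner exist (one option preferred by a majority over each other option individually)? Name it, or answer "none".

B

B vs A: 34–29 for B.
B vs C: 48–15 for B.
B vs D: 34–29 for B.
B beats every other option head-to-head.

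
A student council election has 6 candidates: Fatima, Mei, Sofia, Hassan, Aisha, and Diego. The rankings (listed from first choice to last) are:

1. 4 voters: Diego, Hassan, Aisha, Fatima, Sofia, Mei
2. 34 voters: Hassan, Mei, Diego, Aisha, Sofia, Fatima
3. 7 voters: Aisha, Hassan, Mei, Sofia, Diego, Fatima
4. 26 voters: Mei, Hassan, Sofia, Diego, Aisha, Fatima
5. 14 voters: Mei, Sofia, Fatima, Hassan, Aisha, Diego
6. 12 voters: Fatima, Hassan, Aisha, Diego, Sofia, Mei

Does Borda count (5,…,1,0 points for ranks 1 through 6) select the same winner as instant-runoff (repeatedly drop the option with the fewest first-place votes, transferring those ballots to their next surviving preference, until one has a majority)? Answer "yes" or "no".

yes

Borda — scores: Fatima 110, Mei 357, Sofia 198, Hassan 394, Aisha 191, Diego 205. Winner: Hassan.
Instant-runoff — R1 Fatima 12, Mei 40, Sofia 0, Hassan 34, Aisha 7, Diego 4 (Sofia out); R2 Fatima 12, Mei 40, Hassan 34, Aisha 7, Diego 4 (Diego out); R3 Fatima 12, Mei 40, Hassan 38, Aisha 7 (Aisha out); R4 Fatima 12, Mei 40, Hassan 45 (Fatima out); R5 Mei 40, Hassan 57 (Hassan winner). Winner: Hassan.
The two methods agree.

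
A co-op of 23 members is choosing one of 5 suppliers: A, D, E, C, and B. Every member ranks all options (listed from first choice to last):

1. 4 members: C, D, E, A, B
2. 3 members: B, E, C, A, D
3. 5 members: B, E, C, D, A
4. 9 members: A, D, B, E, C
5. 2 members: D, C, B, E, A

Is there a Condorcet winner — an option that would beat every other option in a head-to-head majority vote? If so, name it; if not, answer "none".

none

Checking pairwise contests:
E beats A 14–9.
A beats D 12–11.
D beats E 15–8.
E beats C 17–6.
A beats B 13–10.
Every option loses at least one head-to-head, so there is no Condorcet winner.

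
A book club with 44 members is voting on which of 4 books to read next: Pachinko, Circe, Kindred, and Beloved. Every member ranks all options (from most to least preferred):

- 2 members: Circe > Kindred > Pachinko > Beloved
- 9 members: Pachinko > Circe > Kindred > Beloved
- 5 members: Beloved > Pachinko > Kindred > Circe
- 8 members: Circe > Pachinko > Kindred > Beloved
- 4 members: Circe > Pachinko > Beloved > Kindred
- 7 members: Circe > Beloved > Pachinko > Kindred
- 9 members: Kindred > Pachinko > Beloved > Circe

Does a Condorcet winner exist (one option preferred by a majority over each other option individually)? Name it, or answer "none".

Pachinko vs Circe: 23–21 for Pachinko.
Pachinko vs Kindred: 33–11 for Pachinko.
Pachinko vs Beloved: 32–12 for Pachinko.
Pachinko beats every other option head-to-head.

Pachinko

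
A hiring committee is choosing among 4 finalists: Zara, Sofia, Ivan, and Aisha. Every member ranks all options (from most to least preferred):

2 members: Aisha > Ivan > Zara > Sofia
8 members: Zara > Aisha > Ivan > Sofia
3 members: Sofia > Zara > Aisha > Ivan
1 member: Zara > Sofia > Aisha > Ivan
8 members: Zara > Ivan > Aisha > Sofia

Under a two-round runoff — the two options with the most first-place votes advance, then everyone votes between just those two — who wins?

Round 1 first-place votes: Zara 17, Sofia 3, Ivan 0, Aisha 2.
Zara and Sofia advance.
Runoff: Zara is preferred to Sofia by 19 voters; Sofia by 3.
Zara wins the runoff.

Zara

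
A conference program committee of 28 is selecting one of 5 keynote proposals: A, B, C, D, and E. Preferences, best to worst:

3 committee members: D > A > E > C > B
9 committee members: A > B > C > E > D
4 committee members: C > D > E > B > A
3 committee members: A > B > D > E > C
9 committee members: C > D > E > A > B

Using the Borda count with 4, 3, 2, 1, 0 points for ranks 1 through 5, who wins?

A: 3·3 + 9·4 + 4·0 + 3·4 + 9·1 = 66
B: 3·0 + 9·3 + 4·1 + 3·3 + 9·0 = 40
C: 3·1 + 9·2 + 4·4 + 3·0 + 9·4 = 73
D: 3·4 + 9·0 + 4·3 + 3·2 + 9·3 = 57
E: 3·2 + 9·1 + 4·2 + 3·1 + 9·2 = 44
C has the highest Borda score (73).

C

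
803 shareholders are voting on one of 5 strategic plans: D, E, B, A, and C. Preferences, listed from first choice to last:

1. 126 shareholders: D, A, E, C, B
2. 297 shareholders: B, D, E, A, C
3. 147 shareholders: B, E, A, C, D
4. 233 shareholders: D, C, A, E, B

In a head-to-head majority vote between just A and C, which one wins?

Voters preferring A to C: 570; preferring C to A: 233.
A wins the head-to-head.

A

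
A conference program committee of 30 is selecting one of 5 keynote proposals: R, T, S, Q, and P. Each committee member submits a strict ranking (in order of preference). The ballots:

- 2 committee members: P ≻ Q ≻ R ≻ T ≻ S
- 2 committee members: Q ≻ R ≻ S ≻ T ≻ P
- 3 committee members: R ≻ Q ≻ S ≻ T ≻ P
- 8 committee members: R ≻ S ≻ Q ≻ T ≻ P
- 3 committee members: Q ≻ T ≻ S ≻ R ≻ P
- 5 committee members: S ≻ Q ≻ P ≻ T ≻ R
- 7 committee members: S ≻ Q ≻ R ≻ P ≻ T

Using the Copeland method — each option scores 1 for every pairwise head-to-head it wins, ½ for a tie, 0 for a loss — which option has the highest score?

R: beats T and P; ties S; loses to Q → score 2.5.
T: beats P; loses to R, S, and Q → score 1.
S: beats T, Q, and P; ties R → score 3.5.
Q: beats R, T, and P; loses to S → score 3.
P: loses to R, T, S, and Q → score 0.
S has the best pairwise record.

S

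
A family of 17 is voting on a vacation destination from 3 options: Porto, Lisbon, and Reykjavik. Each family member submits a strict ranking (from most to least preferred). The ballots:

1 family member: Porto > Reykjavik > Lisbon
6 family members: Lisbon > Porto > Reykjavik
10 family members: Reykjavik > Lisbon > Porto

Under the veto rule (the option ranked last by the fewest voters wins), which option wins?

Last-place votes: Porto 10, Lisbon 1, Reykjavik 6.
Lisbon is ranked last by the fewest voters, so Lisbon wins.

Lisbon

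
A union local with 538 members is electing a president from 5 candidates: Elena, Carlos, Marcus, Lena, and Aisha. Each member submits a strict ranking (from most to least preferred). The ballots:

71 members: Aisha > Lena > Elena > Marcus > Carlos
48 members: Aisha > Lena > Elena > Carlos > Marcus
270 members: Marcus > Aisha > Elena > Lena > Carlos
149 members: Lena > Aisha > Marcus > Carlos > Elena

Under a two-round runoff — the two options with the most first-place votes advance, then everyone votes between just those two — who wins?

Round 1 first-place votes: Elena 0, Carlos 0, Marcus 270, Lena 149, Aisha 119.
Marcus and Lena advance.
Runoff: Marcus is preferred to Lena by 270 voters; Lena by 268.
Marcus wins the runoff.

Marcus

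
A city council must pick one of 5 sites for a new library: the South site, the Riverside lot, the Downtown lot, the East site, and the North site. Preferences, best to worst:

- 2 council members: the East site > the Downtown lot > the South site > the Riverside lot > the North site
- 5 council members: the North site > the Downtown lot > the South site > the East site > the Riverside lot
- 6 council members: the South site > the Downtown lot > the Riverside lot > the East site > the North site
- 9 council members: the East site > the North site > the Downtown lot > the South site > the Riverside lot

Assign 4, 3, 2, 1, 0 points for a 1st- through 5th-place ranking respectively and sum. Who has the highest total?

the South site: 2·2 + 5·2 + 6·4 + 9·1 = 47
the Riverside lot: 2·1 + 5·0 + 6·2 + 9·0 = 14
the Downtown lot: 2·3 + 5·3 + 6·3 + 9·2 = 57
the East site: 2·4 + 5·1 + 6·1 + 9·4 = 55
the North site: 2·0 + 5·4 + 6·0 + 9·3 = 47
the Downtown lot has the highest Borda score (57).

the Downtown lot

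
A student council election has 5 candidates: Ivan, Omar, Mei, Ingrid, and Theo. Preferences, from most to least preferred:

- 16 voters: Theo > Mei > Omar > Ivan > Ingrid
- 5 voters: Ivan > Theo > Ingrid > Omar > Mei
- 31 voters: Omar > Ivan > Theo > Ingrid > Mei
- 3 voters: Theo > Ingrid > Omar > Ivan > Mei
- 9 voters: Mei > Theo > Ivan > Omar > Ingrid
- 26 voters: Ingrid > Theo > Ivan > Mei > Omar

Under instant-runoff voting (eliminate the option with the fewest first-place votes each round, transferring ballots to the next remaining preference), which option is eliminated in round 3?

Ingrid

Round 1: Ivan 5, Omar 31, Mei 9, Ingrid 26, Theo 19. Eliminate Ivan.
Round 2: Omar 31, Mei 9, Ingrid 26, Theo 24. Eliminate Mei.
Round 3: Omar 31, Ingrid 26, Theo 33. Eliminate Ingrid.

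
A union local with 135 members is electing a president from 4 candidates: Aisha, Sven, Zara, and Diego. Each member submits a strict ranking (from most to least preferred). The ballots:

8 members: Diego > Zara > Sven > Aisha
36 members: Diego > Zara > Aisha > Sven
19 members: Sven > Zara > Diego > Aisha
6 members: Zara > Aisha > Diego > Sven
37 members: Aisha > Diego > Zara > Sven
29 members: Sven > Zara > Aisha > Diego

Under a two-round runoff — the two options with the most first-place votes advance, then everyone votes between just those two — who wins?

Diego

Round 1 first-place votes: Aisha 37, Sven 48, Zara 6, Diego 44.
Sven and Diego advance.
Runoff: Sven is preferred to Diego by 48 voters; Diego by 87.
Diego wins the runoff.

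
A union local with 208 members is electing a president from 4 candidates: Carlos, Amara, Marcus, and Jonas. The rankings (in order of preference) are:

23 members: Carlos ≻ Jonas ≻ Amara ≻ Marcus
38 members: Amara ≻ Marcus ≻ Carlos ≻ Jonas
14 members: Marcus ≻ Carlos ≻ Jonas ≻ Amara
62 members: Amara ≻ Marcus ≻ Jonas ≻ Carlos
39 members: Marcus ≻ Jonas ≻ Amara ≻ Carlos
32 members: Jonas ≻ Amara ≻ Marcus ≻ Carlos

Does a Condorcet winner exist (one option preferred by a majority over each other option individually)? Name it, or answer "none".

Checking pairwise contests:
Amara beats Carlos 171–37.
Jonas beats Amara 108–100.
Amara beats Marcus 155–53.
Marcus beats Jonas 153–55.
Every option loses at least one head-to-head, so there is no Condorcet winner.

none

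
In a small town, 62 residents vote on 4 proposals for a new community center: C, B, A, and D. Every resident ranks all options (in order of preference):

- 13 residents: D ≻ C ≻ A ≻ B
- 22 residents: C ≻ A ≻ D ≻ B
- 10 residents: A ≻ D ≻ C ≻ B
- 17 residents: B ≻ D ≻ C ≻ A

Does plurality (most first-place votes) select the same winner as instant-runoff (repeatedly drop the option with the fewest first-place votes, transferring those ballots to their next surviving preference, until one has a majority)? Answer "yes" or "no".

Plurality — first-place votes: C 22, B 17, A 10, D 13. Winner: C.
Instant-runoff — R1 C 22, B 17, A 10, D 13 (A out); R2 C 22, B 17, D 23 (B out); R3 C 22, D 40 (D winner). Winner: D.
The two methods disagree.

no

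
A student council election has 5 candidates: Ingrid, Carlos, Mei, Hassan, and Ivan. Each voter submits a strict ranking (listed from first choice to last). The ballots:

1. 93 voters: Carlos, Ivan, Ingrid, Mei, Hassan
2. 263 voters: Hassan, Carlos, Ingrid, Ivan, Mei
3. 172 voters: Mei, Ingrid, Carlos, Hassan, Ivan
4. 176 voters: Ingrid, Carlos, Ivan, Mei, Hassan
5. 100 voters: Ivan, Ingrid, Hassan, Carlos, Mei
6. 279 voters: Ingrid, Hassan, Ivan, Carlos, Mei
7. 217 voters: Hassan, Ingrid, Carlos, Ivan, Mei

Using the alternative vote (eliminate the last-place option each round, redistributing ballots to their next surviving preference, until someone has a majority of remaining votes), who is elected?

Round 1: Ingrid 455, Carlos 93, Mei 172, Hassan 480, Ivan 100. Eliminate Carlos.
Round 2: Ingrid 455, Mei 172, Hassan 480, Ivan 193. Eliminate Mei.
Round 3: Ingrid 627, Hassan 480, Ivan 193. Eliminate Ivan.
Round 4: Ingrid 820, Hassan 480. Ingrid has a majority.

Ingrid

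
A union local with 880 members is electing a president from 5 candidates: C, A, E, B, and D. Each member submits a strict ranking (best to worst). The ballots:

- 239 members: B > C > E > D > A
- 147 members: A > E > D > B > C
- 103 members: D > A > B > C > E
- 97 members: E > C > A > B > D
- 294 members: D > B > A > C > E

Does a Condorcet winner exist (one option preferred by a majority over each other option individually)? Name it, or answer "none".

none

Checking pairwise contests:
A beats C 544–336.
B beats A 533–347.
C beats E 636–244.
D beats B 544–336.
E beats D 483–397.
Every option loses at least one head-to-head, so there is no Condorcet winner.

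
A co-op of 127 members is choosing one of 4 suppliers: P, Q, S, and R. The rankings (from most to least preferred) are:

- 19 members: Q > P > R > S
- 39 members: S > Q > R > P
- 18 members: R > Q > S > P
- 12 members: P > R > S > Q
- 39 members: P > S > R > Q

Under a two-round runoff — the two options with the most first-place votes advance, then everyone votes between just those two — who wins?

Round 1 first-place votes: P 51, Q 19, S 39, R 18.
P and S advance.
Runoff: P is preferred to S by 70 voters; S by 57.
P wins the runoff.

P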